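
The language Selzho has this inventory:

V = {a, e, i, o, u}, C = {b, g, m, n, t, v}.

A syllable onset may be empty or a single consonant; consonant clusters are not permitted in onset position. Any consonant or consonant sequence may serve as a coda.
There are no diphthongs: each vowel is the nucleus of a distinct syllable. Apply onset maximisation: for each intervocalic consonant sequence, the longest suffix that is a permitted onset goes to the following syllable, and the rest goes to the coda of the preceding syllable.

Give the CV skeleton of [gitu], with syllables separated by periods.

CV.CV

Nuclei (vowels): i, u → 2 syllables.
Between /i/ (V1) and /u/ (V2): /t/ → onset of the next syllable (single consonants are always licit onsets).
Result: gi.tu.
Mapping each syllable to C/V: /gi/ → CV, /tu/ → CV.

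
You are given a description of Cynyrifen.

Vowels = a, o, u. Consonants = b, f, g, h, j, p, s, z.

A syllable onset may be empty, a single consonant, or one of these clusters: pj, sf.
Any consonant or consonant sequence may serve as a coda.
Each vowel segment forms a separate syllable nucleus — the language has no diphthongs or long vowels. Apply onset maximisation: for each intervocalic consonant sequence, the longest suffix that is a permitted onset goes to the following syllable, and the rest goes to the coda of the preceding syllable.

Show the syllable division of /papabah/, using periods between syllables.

pa.pa.bah

The vowels are a, a, a — 3 nuclei, so 3 syllables.
Between /a/ (V1) and /a/ (V2): /p/ → onset of the next syllable (single consonants are always licit onsets).
Between /a/ (V2) and /a/ (V3): just /b/ — single C goes to the following onset.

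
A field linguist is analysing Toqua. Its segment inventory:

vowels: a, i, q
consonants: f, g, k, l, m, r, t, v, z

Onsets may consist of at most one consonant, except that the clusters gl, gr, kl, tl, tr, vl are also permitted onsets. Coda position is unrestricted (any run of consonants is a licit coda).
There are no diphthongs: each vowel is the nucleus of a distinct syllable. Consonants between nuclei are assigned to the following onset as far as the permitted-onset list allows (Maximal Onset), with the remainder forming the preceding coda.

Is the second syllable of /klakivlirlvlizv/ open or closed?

open

Nuclei (vowels): a, i, i, i → 4 syllables.
σ1/σ2 boundary: /k/ is a single consonant, so it becomes the next onset.
σ2/σ3 boundary: /vl/ — entire cluster is a permitted onset → onset /vl/, coda ∅.
σ3/σ4 boundary: /rlvl/; trying suffixes from longest down, /vl/ is the first permitted one, so coda /rl/ | onset /vl/.
Putting it together: kla.ki.vlirl.vlizv.
Syllable 2 is /ki/; it ends in its nucleus with no coda, so it is open.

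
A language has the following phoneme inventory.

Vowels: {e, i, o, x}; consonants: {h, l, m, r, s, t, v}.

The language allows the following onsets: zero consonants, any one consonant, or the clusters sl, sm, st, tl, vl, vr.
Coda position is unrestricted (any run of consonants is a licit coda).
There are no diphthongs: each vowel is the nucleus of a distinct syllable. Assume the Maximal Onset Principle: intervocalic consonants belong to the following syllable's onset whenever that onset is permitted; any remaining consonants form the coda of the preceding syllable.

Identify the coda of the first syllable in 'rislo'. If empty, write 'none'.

Vowels present: i, o; each is a nucleus, giving 2 syllables.
Between /i/ (V1) and /o/ (V2): cluster /sl/ — /sl/ is itself a permitted onset, so the whole cluster goes right; preceding coda = ∅.
Syllabification: ri.slo.
Syllable 1 is /ri/: onset /r/, nucleus /i/, coda ∅.

none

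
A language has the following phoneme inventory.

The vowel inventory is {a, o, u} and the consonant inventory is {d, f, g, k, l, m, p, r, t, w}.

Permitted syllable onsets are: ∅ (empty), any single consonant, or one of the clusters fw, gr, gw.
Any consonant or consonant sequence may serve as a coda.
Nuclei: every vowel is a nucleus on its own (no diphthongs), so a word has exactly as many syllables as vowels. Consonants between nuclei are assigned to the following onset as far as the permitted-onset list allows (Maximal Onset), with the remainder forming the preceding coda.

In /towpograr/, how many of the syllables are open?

Vowels present: o, o, a; each is a nucleus, giving 3 syllables.
σ1/σ2 boundary: /wp/; trying suffixes from longest down, /p/ is the first permitted one, so coda /w/ | onset /p/.
σ2/σ3 boundary: /gr/ — entire cluster is a permitted onset → onset /gr/, coda ∅.
Putting it together: tow.po.grar.
Classifying each syllable: /tow/ (closed), /po/ (open), /grar/ (closed).
Open syllables: 1.

1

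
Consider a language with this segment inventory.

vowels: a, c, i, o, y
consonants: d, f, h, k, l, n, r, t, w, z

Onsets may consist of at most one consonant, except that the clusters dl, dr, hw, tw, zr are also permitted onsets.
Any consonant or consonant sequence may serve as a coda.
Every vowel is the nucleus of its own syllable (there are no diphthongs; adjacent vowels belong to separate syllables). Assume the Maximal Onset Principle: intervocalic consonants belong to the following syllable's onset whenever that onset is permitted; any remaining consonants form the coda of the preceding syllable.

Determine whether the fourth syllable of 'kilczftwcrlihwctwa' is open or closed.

Nuclei (vowels): i, c, c, i, c, a → 6 syllables.
/i…c/ gap (V1→V2): /l/ → onset of the next syllable (single consonants are always licit onsets).
/c…c/ gap (V2→V3): /zftw/; trying suffixes from longest down, /tw/ is the first permitted one, so coda /zf/ | onset /tw/.
/c…i/ gap (V3→V4): /rl/; trying suffixes from longest down, /l/ is the first permitted one, so coda /r/ | onset /l/.
/i…c/ gap (V4→V5): /hw/ is a licit onset in full, so it all attaches to the next syllable.
/c…a/ gap (V5→V6): /tw/ — entire cluster is a permitted onset → onset /tw/, coda ∅.
Result: ki.lczf.twcr.li.hwc.twa.
Syllable 4 is /li/; it ends in its nucleus with no coda, so it is open.

open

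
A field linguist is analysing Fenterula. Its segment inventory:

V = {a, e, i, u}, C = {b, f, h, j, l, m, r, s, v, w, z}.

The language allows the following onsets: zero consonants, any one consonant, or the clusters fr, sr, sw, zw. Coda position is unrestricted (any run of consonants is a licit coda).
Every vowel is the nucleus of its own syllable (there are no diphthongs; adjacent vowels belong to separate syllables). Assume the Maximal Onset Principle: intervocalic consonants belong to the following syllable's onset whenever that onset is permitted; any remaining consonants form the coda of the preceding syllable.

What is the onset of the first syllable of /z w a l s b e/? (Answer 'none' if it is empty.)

zw

The vowels are a, e — 2 nuclei, so 2 syllables.
V1 /a/ – V2 /e/: /lsb/; trying suffixes from longest down, /b/ is the first permitted one, so coda /ls/ | onset /b/.
Syllabification: zwals.be.
Syllable 1 is /zwals/: onset /zw/, nucleus /a/, coda /ls/.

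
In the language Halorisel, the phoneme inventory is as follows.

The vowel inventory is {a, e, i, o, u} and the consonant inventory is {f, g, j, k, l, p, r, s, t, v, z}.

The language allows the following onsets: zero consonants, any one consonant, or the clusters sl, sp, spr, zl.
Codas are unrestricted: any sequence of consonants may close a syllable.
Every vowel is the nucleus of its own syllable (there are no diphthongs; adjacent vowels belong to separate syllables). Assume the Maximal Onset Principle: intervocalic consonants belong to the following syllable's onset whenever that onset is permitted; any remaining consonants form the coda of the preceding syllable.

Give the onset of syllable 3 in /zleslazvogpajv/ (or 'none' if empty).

v

The vowels are e, a, o, a — 4 nuclei, so 4 syllables.
σ1/σ2 boundary: cluster /sl/ — /sl/ is itself a permitted onset, so the whole cluster goes right; preceding coda = ∅.
σ2/σ3 boundary: /zv/; trying suffixes from longest down, /v/ is the first permitted one, so coda /z/ | onset /v/.
σ3/σ4 boundary: /gp/ splits as /g/ + /p/ (/p/ is the longest suffix that is a licit onset).
So the parse is zle.slaz.vog.pajv.
Syllable 3 is /vog/: onset /v/, nucleus /o/, coda /g/.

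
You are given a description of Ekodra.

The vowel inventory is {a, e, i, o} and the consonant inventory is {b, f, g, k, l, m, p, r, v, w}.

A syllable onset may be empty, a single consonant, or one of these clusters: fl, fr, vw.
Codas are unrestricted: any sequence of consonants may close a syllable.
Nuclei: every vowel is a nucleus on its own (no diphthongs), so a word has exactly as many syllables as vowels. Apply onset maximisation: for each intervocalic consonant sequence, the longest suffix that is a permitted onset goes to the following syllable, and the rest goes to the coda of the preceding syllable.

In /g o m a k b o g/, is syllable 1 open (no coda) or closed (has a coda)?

open

Vowels present: o, a, o; each is a nucleus, giving 3 syllables.
/o…a/ gap (V1→V2): /m/ → onset of the next syllable (single consonants are always licit onsets).
/a…o/ gap (V2→V3): /kb/ splits as /k/ + /b/ (/b/ is the longest suffix that is a licit onset).
Result: go.mak.bog.
Syllable 1 is /go/; it ends in its nucleus with no coda, so it is open.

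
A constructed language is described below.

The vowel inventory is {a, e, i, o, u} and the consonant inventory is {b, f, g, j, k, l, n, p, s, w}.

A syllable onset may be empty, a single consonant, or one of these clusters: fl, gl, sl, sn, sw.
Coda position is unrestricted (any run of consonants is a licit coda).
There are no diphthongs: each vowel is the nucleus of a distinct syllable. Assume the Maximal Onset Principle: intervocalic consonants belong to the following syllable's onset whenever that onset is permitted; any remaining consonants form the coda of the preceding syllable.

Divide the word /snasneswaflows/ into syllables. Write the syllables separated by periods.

sna.sne.swa.flows

The vowels are a, e, a, o — 4 nuclei, so 4 syllables.
V1 /a/ – V2 /e/: /sn/ — entire cluster is a permitted onset → onset /sn/, coda ∅.
V2 /e/ – V3 /a/: /sw/ is a licit onset in full, so it all attaches to the next syllable.
V3 /a/ – V4 /o/: cluster /fl/ — /fl/ is itself a permitted onset, so the whole cluster goes right; preceding coda = ∅.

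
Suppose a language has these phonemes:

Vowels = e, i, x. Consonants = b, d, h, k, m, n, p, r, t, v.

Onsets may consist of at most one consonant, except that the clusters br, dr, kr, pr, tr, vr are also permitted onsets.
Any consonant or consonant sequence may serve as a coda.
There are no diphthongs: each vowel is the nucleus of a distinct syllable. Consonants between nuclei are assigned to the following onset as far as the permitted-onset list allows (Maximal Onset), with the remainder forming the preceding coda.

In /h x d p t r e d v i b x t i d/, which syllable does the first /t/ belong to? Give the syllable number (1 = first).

Vowels present: x, e, i, x, i; each is a nucleus, giving 5 syllables.
σ1/σ2 boundary: /dptr/ — longest licit onset from the right is /tr/, leaving /dp/ as coda.
σ2/σ3 boundary: /dv/ — longest licit onset from the right is /v/, leaving /d/ as coda.
σ3/σ4 boundary: /b/ → onset of the next syllable (single consonants are always licit onsets).
σ4/σ5 boundary: just /t/ — single C goes to the following onset.
Putting it together: hxdp.tred.vi.bx.tid.
The first /t/ is in the onset of syllable 2 (/tred/).

2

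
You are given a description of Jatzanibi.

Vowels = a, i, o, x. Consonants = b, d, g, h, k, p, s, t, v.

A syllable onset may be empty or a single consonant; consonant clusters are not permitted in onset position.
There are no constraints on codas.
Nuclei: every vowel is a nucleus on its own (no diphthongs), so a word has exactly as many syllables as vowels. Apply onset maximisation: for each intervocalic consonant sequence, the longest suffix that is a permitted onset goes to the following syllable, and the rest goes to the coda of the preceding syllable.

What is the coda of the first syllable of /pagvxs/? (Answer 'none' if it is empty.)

g

Vowels present: a, x; each is a nucleus, giving 2 syllables.
V1 /a/ – V2 /x/: /gv/ — longest licit onset from the right is /v/, leaving /g/ as coda.
Syllabification: pag.vxs.
Syllable 1 is /pag/: onset /p/, nucleus /a/, coda /g/.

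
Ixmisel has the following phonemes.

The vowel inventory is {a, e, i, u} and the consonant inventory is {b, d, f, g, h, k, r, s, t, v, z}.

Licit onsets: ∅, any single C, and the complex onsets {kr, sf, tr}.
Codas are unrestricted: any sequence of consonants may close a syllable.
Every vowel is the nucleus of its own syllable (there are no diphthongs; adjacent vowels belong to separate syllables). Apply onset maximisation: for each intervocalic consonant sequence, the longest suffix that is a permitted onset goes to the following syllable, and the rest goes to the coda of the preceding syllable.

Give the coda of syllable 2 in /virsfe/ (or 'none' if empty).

Nuclei (vowels): i, e → 2 syllables.
V1 /i/ – V2 /e/: /rsf/; trying suffixes from longest down, /sf/ is the first permitted one, so coda /r/ | onset /sf/.
Result: vir.sfe.
Syllable 2 is /sfe/: onset /sf/, nucleus /e/, coda ∅.

none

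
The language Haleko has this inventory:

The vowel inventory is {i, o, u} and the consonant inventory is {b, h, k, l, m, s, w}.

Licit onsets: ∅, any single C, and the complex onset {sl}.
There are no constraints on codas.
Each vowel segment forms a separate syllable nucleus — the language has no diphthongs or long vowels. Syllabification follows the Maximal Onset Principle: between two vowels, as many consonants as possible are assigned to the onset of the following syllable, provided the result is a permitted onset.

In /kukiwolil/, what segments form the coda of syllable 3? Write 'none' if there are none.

none

Nuclei (vowels): u, i, o, i → 4 syllables.
/u…i/ gap (V1→V2): /k/ → onset of the next syllable (single consonants are always licit onsets).
/i…o/ gap (V2→V3): /w/ → onset of the next syllable (single consonants are always licit onsets).
/o…i/ gap (V3→V4): just /l/ — single C goes to the following onset.
Putting it together: ku.ki.wo.lil.
Syllable 3 is /wo/: onset /w/, nucleus /o/, coda ∅.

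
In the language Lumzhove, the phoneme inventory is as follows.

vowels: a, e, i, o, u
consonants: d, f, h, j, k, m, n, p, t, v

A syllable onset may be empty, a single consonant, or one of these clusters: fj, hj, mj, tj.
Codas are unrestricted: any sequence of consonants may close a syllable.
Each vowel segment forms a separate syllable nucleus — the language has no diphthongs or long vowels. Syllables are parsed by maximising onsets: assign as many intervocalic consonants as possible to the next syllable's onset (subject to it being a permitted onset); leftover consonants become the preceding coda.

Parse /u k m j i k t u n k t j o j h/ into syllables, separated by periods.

uk.mjik.tunk.tjojh

Nuclei (vowels): u, i, u, o → 4 syllables.
Between /u/ (V1) and /i/ (V2): cluster /kmj/ — the longest permitted-onset suffix is /mj/; onset = /mj/, preceding coda = /k/.
Between /i/ (V2) and /u/ (V3): /kt/; trying suffixes from longest down, /t/ is the first permitted one, so coda /k/ | onset /t/.
Between /u/ (V3) and /o/ (V4): /nktj/; trying suffixes from longest down, /tj/ is the first permitted one, so coda /nk/ | onset /tj/.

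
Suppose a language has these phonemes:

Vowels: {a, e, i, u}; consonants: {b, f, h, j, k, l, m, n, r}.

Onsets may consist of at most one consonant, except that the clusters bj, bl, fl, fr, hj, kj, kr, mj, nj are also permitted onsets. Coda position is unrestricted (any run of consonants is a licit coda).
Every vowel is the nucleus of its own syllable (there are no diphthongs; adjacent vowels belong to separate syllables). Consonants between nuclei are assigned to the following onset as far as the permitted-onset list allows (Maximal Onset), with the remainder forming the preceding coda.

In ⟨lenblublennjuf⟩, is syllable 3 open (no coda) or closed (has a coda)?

closed

Nuclei (vowels): e, u, e, u → 4 syllables.
Between /e/ (V1) and /u/ (V2): /nbl/; trying suffixes from longest down, /bl/ is the first permitted one, so coda /n/ | onset /bl/.
Between /u/ (V2) and /e/ (V3): /bl/ is a licit onset in full, so it all attaches to the next syllable.
Between /e/ (V3) and /u/ (V4): /nnj/; trying suffixes from longest down, /nj/ is the first permitted one, so coda /n/ | onset /nj/.
So the parse is len.blu.blen.njuf.
Syllable 3 is /blen/ with coda /n/, so it is closed.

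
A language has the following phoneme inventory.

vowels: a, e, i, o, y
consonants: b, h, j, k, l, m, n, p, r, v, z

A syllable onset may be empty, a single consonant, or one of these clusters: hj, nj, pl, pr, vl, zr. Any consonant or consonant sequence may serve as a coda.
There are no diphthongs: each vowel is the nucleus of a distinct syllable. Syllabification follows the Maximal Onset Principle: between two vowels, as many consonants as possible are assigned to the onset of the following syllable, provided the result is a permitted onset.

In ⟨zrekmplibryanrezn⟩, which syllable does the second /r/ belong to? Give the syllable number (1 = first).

3

Nuclei (vowels): e, i, y, a, e → 5 syllables.
/e…i/ gap (V1→V2): /kmpl/ — longest licit onset from the right is /pl/, leaving /km/ as coda.
/i…y/ gap (V2→V3): /br/ splits as /b/ + /r/ (/r/ is the longest suffix that is a licit onset).
/y…a/ gap (V3→V4): nothing intervenes; syllable break is V.V.
/a…e/ gap (V4→V5): /nr/; trying suffixes from longest down, /r/ is the first permitted one, so coda /n/ | onset /r/.
So the parse is zrekm.plib.ry.an.rezn.
The second /r/ is in the onset of syllable 3 (/ry/).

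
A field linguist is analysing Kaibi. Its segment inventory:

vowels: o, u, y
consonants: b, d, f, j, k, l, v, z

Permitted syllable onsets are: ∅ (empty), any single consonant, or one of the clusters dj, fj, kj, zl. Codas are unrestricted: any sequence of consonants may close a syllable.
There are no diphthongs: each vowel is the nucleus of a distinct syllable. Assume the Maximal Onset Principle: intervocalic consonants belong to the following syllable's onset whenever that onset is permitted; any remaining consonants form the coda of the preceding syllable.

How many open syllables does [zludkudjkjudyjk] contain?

1

Vowels present: u, u, u, y; each is a nucleus, giving 4 syllables.
/u…u/ gap (V1→V2): /dk/; trying suffixes from longest down, /k/ is the first permitted one, so coda /d/ | onset /k/.
/u…u/ gap (V2→V3): /djkj/; trying suffixes from longest down, /kj/ is the first permitted one, so coda /dj/ | onset /kj/.
/u…y/ gap (V3→V4): just /d/ — single C goes to the following onset.
So the parse is zlud.kudj.kju.dyjk.
Classifying each syllable: /zlud/ (closed), /kudj/ (closed), /kju/ (open), /dyjk/ (closed).
Open syllables: 1.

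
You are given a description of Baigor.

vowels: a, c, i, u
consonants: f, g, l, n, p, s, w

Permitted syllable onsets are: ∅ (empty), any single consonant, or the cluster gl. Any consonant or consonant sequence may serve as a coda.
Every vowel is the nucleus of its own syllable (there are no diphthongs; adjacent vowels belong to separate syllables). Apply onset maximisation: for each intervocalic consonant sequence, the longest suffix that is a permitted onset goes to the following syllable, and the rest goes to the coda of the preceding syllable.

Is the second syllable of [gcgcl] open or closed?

The vowels are c, c — 2 nuclei, so 2 syllables.
σ1/σ2 boundary: just /g/ — single C goes to the following onset.
Syllabification: gc.gcl.
Syllable 2 is /gcl/ with coda /l/, so it is closed.

closed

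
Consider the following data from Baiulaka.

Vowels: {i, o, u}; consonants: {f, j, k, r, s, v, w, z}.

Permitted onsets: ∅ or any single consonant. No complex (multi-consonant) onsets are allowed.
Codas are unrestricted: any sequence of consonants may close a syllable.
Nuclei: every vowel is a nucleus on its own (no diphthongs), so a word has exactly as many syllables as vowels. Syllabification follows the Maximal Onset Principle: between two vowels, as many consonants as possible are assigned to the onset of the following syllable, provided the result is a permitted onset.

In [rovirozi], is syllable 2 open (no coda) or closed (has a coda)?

open

Nuclei (vowels): o, i, o, i → 4 syllables.
Between /o/ (V1) and /i/ (V2): /v/ is a single consonant, so it becomes the next onset.
Between /i/ (V2) and /o/ (V3): /r/ is a single consonant, so it becomes the next onset.
Between /o/ (V3) and /i/ (V4): /z/ is a single consonant, so it becomes the next onset.
Syllabification: ro.vi.ro.zi.
Syllable 2 is /vi/; it ends in its nucleus with no coda, so it is open.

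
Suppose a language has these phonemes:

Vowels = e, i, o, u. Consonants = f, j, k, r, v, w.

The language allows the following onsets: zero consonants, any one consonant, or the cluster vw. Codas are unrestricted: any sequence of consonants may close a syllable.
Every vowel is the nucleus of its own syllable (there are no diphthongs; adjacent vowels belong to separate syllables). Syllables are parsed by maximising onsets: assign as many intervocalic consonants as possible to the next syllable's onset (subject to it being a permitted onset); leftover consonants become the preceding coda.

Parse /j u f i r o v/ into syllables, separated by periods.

ju.fi.rov

Nuclei (vowels): u, i, o → 3 syllables.
σ1/σ2 boundary: /f/ → onset of the next syllable (single consonants are always licit onsets).
σ2/σ3 boundary: /r/ → onset of the next syllable (single consonants are always licit onsets).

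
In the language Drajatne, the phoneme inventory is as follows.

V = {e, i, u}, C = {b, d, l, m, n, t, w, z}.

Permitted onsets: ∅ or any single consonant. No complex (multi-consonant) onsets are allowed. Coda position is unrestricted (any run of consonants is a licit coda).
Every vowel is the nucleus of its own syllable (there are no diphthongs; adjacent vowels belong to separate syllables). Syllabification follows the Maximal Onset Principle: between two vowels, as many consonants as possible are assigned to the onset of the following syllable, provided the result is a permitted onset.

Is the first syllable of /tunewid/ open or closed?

open

Nuclei (vowels): u, e, i → 3 syllables.
σ1/σ2 boundary: /n/ is a single consonant, so it becomes the next onset.
σ2/σ3 boundary: /w/ → onset of the next syllable (single consonants are always licit onsets).
Syllabification: tu.ne.wid.
Syllable 1 is /tu/; it ends in its nucleus with no coda, so it is open.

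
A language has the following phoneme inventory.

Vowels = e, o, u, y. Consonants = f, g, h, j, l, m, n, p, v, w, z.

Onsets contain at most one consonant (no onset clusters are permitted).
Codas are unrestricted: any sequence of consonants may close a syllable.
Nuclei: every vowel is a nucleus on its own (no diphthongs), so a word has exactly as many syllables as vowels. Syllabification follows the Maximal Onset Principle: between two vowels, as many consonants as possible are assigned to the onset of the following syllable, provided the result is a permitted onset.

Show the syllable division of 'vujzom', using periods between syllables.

The vowels are u, o — 2 nuclei, so 2 syllables.
/u…o/ gap (V1→V2): /jz/ splits as /j/ + /z/ (/z/ is the longest suffix that is a licit onset).

vuj.zom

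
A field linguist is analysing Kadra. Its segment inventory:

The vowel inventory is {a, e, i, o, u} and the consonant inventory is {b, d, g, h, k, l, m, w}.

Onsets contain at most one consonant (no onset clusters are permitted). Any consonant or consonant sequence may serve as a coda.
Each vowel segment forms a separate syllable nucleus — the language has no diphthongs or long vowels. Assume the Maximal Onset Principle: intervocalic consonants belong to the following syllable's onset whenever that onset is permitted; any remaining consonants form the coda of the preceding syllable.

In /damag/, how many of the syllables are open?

Vowels present: a, a; each is a nucleus, giving 2 syllables.
Between /a/ (V1) and /a/ (V2): /m/ is a single consonant, so it becomes the next onset.
Putting it together: da.mag.
Classifying each syllable: /da/ (open), /mag/ (closed).
Open syllables: 1.

1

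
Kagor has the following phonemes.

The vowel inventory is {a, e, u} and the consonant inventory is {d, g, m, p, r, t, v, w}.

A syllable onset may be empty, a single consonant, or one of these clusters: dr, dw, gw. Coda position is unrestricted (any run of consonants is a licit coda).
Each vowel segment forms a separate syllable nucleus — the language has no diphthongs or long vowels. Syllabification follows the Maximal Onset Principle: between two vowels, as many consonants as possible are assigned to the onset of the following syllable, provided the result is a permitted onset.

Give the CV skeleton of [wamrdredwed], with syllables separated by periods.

Vowels present: a, e, e; each is a nucleus, giving 3 syllables.
/a…e/ gap (V1→V2): /mrdr/ splits as /mr/ + /dr/ (/dr/ is the longest suffix that is a licit onset).
/e…e/ gap (V2→V3): /dw/ is a licit onset in full, so it all attaches to the next syllable.
So the parse is wamr.dre.dwed.
Mapping each syllable to C/V: /wamr/ → CVCC, /dre/ → CCV, /dwed/ → CCVC.

CVCC.CCV.CCVC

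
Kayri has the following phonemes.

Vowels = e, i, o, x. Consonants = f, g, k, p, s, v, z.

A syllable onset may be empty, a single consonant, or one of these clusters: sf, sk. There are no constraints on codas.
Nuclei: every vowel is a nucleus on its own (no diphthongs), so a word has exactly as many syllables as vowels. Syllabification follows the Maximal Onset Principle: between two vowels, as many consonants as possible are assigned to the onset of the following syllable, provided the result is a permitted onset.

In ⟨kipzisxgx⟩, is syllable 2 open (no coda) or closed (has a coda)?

open

The vowels are i, i, x, x — 4 nuclei, so 4 syllables.
σ1/σ2 boundary: cluster /pz/ — the longest permitted-onset suffix is /z/; onset = /z/, preceding coda = /p/.
σ2/σ3 boundary: /s/ is a single consonant, so it becomes the next onset.
σ3/σ4 boundary: /g/ → onset of the next syllable (single consonants are always licit onsets).
So the parse is kip.zi.sx.gx.
Syllable 2 is /zi/; it ends in its nucleus with no coda, so it is open.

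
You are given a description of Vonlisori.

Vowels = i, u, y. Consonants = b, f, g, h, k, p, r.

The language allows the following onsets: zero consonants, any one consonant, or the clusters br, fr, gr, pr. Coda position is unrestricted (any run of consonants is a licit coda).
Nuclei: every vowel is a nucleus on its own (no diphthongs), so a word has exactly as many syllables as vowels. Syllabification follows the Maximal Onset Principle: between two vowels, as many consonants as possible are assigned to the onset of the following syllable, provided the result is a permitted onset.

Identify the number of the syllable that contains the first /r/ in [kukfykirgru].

3

The vowels are u, y, i, u — 4 nuclei, so 4 syllables.
/u…y/ gap (V1→V2): /kf/ splits as /k/ + /f/ (/f/ is the longest suffix that is a licit onset).
/y…i/ gap (V2→V3): /k/ → onset of the next syllable (single consonants are always licit onsets).
/i…u/ gap (V3→V4): cluster /rgr/ — the longest permitted-onset suffix is /gr/; onset = /gr/, preceding coda = /r/.
Syllabification: kuk.fy.kir.gru.
The first /r/ is in the coda of syllable 3 (/kir/).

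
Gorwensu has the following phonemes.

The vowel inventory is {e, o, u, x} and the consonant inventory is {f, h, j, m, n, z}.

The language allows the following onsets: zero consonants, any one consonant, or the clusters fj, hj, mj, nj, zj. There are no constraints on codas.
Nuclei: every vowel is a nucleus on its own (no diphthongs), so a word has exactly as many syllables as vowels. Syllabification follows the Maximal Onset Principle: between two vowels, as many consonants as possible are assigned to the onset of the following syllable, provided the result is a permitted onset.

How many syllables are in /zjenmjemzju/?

3

Vowels present: e, e, u; each is a nucleus, giving 3 syllables.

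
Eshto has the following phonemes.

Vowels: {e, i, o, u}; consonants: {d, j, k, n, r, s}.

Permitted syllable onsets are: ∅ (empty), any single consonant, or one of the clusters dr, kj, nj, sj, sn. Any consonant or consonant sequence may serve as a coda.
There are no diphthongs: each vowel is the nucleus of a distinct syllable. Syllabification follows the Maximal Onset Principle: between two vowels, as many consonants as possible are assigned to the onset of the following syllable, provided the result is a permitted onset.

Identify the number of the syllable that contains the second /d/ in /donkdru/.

2

The vowels are o, u — 2 nuclei, so 2 syllables.
V1 /o/ – V2 /u/: /nkdr/; trying suffixes from longest down, /dr/ is the first permitted one, so coda /nk/ | onset /dr/.
Putting it together: donk.dru.
The second /d/ is in the onset of syllable 2 (/dru/).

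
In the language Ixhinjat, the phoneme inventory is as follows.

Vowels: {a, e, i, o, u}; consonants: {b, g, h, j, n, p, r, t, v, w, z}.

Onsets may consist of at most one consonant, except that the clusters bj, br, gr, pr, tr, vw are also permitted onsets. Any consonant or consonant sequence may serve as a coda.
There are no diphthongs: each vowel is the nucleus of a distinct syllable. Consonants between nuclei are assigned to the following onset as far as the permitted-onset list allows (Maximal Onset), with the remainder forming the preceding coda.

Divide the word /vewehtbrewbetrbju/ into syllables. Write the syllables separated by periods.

The vowels are e, e, e, e, u — 5 nuclei, so 5 syllables.
V1 /e/ – V2 /e/: just /w/ — single C goes to the following onset.
V2 /e/ – V3 /e/: /htbr/ — longest licit onset from the right is /br/, leaving /ht/ as coda.
V3 /e/ – V4 /e/: /wb/; trying suffixes from longest down, /b/ is the first permitted one, so coda /w/ | onset /b/.
V4 /e/ – V5 /u/: /trbj/ splits as /tr/ + /bj/ (/bj/ is the longest suffix that is a licit onset).

ve.weht.brew.betr.bju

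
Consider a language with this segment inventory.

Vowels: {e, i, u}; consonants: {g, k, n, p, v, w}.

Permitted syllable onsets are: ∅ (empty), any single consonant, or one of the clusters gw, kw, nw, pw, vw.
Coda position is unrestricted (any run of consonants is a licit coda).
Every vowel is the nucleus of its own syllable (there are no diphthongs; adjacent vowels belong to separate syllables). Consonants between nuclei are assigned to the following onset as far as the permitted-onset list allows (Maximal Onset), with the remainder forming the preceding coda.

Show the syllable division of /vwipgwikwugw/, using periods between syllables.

Vowels present: i, i, u; each is a nucleus, giving 3 syllables.
V1 /i/ – V2 /i/: cluster /pgw/ — the longest permitted-onset suffix is /gw/; onset = /gw/, preceding coda = /p/.
V2 /i/ – V3 /u/: /kw/ is a licit onset in full, so it all attaches to the next syllable.

vwip.gwi.kwugw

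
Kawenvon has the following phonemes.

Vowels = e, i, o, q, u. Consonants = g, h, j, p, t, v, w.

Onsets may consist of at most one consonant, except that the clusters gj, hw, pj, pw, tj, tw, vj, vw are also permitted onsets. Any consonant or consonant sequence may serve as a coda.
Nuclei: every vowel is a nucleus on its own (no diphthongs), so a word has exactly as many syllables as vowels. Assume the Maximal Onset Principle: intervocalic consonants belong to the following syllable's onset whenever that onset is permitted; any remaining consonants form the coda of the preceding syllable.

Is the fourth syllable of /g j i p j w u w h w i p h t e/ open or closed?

The vowels are i, u, i, e — 4 nuclei, so 4 syllables.
/i…u/ gap (V1→V2): /pjw/ — longest licit onset from the right is /w/, leaving /pj/ as coda.
/u…i/ gap (V2→V3): /whw/ splits as /w/ + /hw/ (/hw/ is the longest suffix that is a licit onset).
/i…e/ gap (V3→V4): /pht/ — longest licit onset from the right is /t/, leaving /ph/ as coda.
Syllabification: gjipj.wuw.hwiph.te.
Syllable 4 is /te/; it ends in its nucleus with no coda, so it is open.

open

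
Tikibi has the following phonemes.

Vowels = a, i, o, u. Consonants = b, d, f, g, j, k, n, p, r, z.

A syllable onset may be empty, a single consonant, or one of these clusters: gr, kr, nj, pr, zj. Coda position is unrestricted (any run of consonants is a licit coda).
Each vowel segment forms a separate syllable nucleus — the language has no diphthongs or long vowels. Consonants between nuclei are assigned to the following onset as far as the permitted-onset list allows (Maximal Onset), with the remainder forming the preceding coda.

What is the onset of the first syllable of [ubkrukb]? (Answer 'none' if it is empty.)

none

Nuclei (vowels): u, u → 2 syllables.
σ1/σ2 boundary: /bkr/; trying suffixes from longest down, /kr/ is the first permitted one, so coda /b/ | onset /kr/.
So the parse is ub.krukb.
Syllable 1 is /ub/: onset ∅, nucleus /u/, coda /b/.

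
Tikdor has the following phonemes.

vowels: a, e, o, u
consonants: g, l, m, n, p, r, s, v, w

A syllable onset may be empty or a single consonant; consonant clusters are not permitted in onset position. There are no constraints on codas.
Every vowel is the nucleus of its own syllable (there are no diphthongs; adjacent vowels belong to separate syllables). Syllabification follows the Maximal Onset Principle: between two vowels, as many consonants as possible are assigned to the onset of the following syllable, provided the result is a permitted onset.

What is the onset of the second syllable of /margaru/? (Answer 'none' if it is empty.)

Vowels present: a, a, u; each is a nucleus, giving 3 syllables.
V1 /a/ – V2 /a/: /rg/ splits as /r/ + /g/ (/g/ is the longest suffix that is a licit onset).
V2 /a/ – V3 /u/: /r/ is a single consonant, so it becomes the next onset.
Putting it together: mar.ga.ru.
Syllable 2 is /ga/: onset /g/, nucleus /a/, coda ∅.

g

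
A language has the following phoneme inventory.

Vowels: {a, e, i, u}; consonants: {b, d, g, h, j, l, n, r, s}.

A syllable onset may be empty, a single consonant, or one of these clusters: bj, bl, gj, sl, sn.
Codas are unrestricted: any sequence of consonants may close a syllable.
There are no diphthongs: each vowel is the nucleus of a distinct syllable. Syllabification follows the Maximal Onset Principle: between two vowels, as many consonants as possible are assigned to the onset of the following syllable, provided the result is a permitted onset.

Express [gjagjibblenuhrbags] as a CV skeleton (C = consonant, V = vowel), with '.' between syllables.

Nuclei (vowels): a, i, e, u, a → 5 syllables.
V1 /a/ – V2 /i/: /gj/ is a licit onset in full, so it all attaches to the next syllable.
V2 /i/ – V3 /e/: /bbl/ — longest licit onset from the right is /bl/, leaving /b/ as coda.
V3 /e/ – V4 /u/: /n/ → onset of the next syllable (single consonants are always licit onsets).
V4 /u/ – V5 /a/: /hrb/; trying suffixes from longest down, /b/ is the first permitted one, so coda /hr/ | onset /b/.
So the parse is gja.gjib.ble.nuhr.bags.
Mapping each syllable to C/V: /gja/ → CCV, /gjib/ → CCVC, /ble/ → CCV, /nuhr/ → CVCC, /bags/ → CVCC.

CCV.CCVC.CCV.CVCC.CVCC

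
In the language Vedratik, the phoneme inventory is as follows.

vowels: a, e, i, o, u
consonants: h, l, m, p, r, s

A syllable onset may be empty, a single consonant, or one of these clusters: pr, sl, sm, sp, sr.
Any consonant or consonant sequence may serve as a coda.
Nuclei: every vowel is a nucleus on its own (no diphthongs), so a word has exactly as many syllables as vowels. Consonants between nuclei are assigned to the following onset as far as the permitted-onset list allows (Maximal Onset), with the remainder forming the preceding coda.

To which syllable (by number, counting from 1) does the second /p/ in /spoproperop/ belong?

2

Vowels present: o, o, e, o; each is a nucleus, giving 4 syllables.
/o…o/ gap (V1→V2): /pr/ is a licit onset in full, so it all attaches to the next syllable.
/o…e/ gap (V2→V3): just /p/ — single C goes to the following onset.
/e…o/ gap (V3→V4): /r/ → onset of the next syllable (single consonants are always licit onsets).
Result: spo.pro.pe.rop.
The second /p/ is in the onset of syllable 2 (/pro/).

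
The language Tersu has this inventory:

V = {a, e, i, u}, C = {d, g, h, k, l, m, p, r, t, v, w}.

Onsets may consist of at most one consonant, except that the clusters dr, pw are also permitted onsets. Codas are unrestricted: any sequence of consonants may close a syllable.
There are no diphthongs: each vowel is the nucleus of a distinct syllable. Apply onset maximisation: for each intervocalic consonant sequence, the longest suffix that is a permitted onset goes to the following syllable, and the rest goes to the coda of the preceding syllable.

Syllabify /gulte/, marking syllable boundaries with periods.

gul.te

Nuclei (vowels): u, e → 2 syllables.
Between /u/ (V1) and /e/ (V2): /lt/; trying suffixes from longest down, /t/ is the first permitted one, so coda /l/ | onset /t/.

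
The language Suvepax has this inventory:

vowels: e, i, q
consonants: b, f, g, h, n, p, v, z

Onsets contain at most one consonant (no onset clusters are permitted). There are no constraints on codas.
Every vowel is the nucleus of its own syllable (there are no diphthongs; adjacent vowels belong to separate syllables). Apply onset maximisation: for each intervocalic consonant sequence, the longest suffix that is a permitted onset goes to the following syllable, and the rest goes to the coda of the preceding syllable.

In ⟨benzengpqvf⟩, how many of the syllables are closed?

The vowels are e, e, q — 3 nuclei, so 3 syllables.
/e…e/ gap (V1→V2): /nz/; trying suffixes from longest down, /z/ is the first permitted one, so coda /n/ | onset /z/.
/e…q/ gap (V2→V3): /ngp/; trying suffixes from longest down, /p/ is the first permitted one, so coda /ng/ | onset /p/.
Syllabification: ben.zeng.pqvf.
Classifying each syllable: /ben/ (closed), /zeng/ (closed), /pqvf/ (closed).
Closed syllables: 3.

3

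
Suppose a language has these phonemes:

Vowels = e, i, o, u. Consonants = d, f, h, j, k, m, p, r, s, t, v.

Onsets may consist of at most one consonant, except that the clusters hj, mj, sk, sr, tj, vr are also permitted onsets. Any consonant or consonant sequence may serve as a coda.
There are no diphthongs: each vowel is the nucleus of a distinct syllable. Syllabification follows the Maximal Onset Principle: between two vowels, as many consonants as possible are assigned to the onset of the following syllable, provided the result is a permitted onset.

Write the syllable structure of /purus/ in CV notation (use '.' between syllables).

Nuclei (vowels): u, u → 2 syllables.
/u…u/ gap (V1→V2): /r/ → onset of the next syllable (single consonants are always licit onsets).
Syllabification: pu.rus.
Mapping each syllable to C/V: /pu/ → CV, /rus/ → CVC.

CV.CVC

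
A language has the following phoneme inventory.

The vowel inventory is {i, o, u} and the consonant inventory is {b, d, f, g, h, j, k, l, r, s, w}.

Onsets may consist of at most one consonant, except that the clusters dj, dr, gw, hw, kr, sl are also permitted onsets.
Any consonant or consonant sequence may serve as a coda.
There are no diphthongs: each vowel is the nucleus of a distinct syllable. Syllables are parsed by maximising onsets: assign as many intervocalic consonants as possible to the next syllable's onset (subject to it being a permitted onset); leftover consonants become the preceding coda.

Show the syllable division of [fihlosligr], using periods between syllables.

Vowels present: i, o, i; each is a nucleus, giving 3 syllables.
/i…o/ gap (V1→V2): /hl/ — longest licit onset from the right is /l/, leaving /h/ as coda.
/o…i/ gap (V2→V3): cluster /sl/ — /sl/ is itself a permitted onset, so the whole cluster goes right; preceding coda = ∅.

fih.lo.sligr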